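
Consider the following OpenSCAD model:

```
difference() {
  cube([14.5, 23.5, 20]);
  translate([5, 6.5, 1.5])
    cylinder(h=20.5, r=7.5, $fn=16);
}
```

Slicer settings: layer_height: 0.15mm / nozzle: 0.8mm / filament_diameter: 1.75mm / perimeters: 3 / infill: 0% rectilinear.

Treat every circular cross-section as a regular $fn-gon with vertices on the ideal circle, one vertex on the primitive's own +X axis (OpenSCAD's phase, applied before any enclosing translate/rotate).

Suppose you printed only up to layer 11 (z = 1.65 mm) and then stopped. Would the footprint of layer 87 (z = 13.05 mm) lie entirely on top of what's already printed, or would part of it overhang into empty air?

Compare the two slices. At z = 1.65: the 14.5×23.5 cube contributes its full rectangle (area 340.75 mm²); the r=7.5 cylinder at (5, 6.5) gives a regular 16-gon of circumradius 7.5 (constant along its height) (area = (16/2)·7.500²·sin(360°/16) = 172.21 mm²); After the difference (first − rest): starting from the 14.5×23.5 cube (340.75 mm²), the r=7.5 cylinder at (5, 6.5) partially overlaps it — only the 149.62 mm² overlap (of its 172.21 mm²) is removed, clipping the outline — area = 191.13 mm². At z = 13.05: the cube (footprint 14.5×23.5) is included at this height (area 340.75 mm²); the cylinder at (5, 6.5): section is a regular 16-gon, circumradius r=7.5 (area = (16/2)·7.500²·sin(360°/16) = 172.21 mm²); Taking the first minus the rest: starting from the 14.5×23.5 cube (340.75 mm²), the r=7.5 cylinder at (5, 6.5) partially overlaps it — only the 149.62 mm² overlap (of its 172.21 mm²) is removed, clipping the outline — area = 191.13 mm². Checking containment: the cross-section at z = 13.05 is a subset of the cross-section at z = 1.65.

entirely on top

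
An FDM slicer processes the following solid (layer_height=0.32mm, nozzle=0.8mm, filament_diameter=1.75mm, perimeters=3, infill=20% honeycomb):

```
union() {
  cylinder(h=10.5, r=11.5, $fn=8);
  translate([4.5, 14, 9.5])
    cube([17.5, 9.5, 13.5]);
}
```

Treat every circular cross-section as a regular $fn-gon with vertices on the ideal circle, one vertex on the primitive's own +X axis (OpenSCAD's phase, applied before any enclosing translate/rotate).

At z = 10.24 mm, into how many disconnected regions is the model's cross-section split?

At z = 10.24 mm: the cylinder: section is a regular 8-gon, circumradius r=11.5; the 17.5×9.5 cube at (4.5, 14) contributes its full rectangle; Merging all regions: the 2 present regions are separate (no shared area or edge), so areas and boundary lengths simply add and each stays a separate island — 2 connected regions. The result has 2 disconnected regions.

2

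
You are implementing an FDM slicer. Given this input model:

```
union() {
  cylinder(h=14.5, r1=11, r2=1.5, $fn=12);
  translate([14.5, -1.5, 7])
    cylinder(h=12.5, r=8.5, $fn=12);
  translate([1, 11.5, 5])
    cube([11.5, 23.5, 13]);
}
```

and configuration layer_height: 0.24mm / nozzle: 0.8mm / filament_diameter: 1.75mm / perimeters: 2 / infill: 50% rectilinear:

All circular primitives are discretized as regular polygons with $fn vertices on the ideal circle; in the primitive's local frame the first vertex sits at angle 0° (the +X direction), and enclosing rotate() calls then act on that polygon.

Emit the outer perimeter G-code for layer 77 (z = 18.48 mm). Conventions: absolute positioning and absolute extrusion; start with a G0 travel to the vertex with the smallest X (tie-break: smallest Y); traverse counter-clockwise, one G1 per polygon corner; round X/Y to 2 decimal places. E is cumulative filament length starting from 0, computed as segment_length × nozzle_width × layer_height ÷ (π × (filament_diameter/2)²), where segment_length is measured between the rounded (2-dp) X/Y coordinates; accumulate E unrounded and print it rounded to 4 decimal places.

At z = 18.48 mm: the cone does not reach this height (z outside [0, 14.5]); the r=8.5 cylinder at (14.5, -1.5) gives a regular 12-gon of circumradius 8.5 (constant along its height); the cube at (1, 11.5) is absent (z outside [5, 18]); Merging all regions: only the r=8.5 cylinder at (14.5, -1.5) is present, so the union is just that shape — 1 connected region. The outline is a single polygon with 12 vertices. Extrusion per mm of travel: 0.8 × 0.24 / (π × 0.875²) = 0.079824. Accumulating E over each segment gives final E = 4.2143.

G0 X6.00 Y-1.50 Z18.48
G1 X7.14 Y-5.75 E0.3512
G1 X10.25 Y-8.86 E0.7023
G1 X14.50 Y-10.00 E1.0536
G1 X18.75 Y-8.86 E1.4048
G1 X21.86 Y-5.75 E1.7559
G1 X23.00 Y-1.50 E2.1072
G1 X21.86 Y2.75 E2.4584
G1 X18.75 Y5.86 E2.8095
G1 X14.50 Y7.00 E3.1607
G1 X10.25 Y5.86 E3.5120
G1 X7.14 Y2.75 E3.8631
G1 X6.00 Y-1.50 E4.2143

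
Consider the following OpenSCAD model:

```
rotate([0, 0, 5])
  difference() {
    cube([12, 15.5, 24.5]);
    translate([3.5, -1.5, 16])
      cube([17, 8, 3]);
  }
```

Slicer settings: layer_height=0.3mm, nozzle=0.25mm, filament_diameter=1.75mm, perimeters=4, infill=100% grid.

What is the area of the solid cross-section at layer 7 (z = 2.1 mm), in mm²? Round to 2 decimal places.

At z = 2.1 mm: the cube (footprint 12×15.5) is included at this height (area 186.00 mm²); the cube at (3.5, -1.5) is absent (z outside [16, 19]); Subtracting the remaining from the first: none of the subtracted shapes is present at this height, so the 12×15.5 cube is unchanged — area = 186.00 mm²; (whole slice rotated 5° about Z — lengths, areas and connectivity unchanged). Overall, the cross-section is a single solid region. Net area = 186.00 mm².

186.00 mm²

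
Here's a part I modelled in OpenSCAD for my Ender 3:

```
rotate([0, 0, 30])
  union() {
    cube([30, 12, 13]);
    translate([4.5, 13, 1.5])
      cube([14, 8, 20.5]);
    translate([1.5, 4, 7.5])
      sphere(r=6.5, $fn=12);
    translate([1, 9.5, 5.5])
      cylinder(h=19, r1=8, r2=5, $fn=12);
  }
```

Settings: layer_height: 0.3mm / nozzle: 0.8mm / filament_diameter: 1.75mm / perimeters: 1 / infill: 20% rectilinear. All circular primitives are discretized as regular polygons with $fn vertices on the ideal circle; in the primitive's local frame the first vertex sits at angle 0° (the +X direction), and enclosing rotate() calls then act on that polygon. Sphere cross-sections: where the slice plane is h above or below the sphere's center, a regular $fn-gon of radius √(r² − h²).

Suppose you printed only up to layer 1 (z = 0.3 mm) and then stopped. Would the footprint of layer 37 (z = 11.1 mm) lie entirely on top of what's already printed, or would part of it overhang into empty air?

part overhangs

Compare the two slices. At z = 0.3: the cube (footprint 30×12) is included at this height (area 360.00 mm²); the cube at (4.5, 13) does not reach this height (z outside [1.5, 22]); the sphere at (1.5, 4) is absent (|z−center|=7.200 > r=6.5); the cone at (1, 9.5) is not intersected at this z (z outside [5.5, 24.5]); Taking the union: only the 30×12 cube is present, so the union is just that shape — area = 360.00 mm²; (whole slice rotated 30° about Z — lengths, areas and connectivity unchanged). At z = 11.1: the 30×12 cube contributes its full rectangle (area 360.00 mm²); the cube at (4.5, 13) is present — its section is the full 14×8 rectangle (area 112.00 mm²); the r=6.5 sphere at (1.5, 4) slices to a regular 12-gon of circumradius 5.412 (√(r²−h²) with h=3.6 from center) (area = (12/2)·5.412²·sin(360°/12) = 87.87 mm²); the cone at (1, 9.5) contributes a regular 12-gon of circumradius 7.116 (interpolated between r1=8 and r2=5 at t=0.295) (area = (12/2)·7.116²·sin(360°/12) = 151.90 mm²); Combining (union): the regions partially overlap — summed areas 711.77 mm² minus the doubly-counted overlap 139.54 mm² gives 572.24 mm² — area = 572.24 mm²; (whole slice rotated 30° about Z — lengths, areas and connectivity unchanged). Checking containment: at z = 11.1 the cross-section extends beyond the z = 0.3 cross-section by about 212.24 mm².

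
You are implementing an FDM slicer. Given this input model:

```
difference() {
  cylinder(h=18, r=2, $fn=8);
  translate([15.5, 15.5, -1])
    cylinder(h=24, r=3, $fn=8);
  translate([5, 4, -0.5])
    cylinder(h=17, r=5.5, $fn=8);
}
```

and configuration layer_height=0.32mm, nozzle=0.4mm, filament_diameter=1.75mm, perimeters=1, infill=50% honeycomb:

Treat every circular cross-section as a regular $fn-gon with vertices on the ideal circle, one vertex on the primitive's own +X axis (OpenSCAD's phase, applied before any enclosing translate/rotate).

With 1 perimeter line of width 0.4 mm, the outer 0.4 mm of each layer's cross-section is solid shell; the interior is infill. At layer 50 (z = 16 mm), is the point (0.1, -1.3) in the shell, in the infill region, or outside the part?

infill

At z = 16 mm: the r=2 cylinder contributes a regular 8-gon of circumradius 2; the cylinder at (15.5, 15.5): section is a regular 8-gon, circumradius r=3; the r=5.5 cylinder at (5, 4) gives a regular 8-gon of circumradius 5.5 (constant along its height); After the difference (first − rest): starting from the r=2 cylinder, the r=3 cylinder at (15.5, 15.5) misses the remaining region (no effect); the r=5.5 cylinder at (5, 4) partially overlaps it — only the 1.43 mm² overlap (of its 85.56 mm²) is removed, clipping the outline — 1 connected region. Overall, the cross-section is a single solid region. The nearest boundary edge runs (1.41, -1.41)→(-0.00, -2.00); distance from the point to it = 0.61 mm. The point is inside the cross-section and 0.61 mm from the nearest boundary — more than the 0.4 mm shell width (1 × 0.4), so it's in the infill interior.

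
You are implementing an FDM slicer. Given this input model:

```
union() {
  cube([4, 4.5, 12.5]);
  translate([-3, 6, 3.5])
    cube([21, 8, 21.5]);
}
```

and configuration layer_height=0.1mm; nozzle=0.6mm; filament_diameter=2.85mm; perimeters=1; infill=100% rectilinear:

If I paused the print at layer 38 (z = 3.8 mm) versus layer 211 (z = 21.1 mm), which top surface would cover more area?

layer 38 (z = 3.8 mm)

Layer 38 (z = 3.8): the cube (footprint 4×4.5) is included at this height (area 18.00 mm²); the 21×8 cube at (-3, 6) contributes its full rectangle (area 168.00 mm²); Combining (union): the 2 present regions are separate (no shared area or edge), so areas and boundary lengths simply add and each stays a separate island — area = 186.00 mm². So its area = 186.00 mm². Layer 211 (z = 21.1): the cube does not reach this height (z outside [0, 12.5]); the 21×8 cube at (-3, 6) contributes its full rectangle (area 168.00 mm²); Taking the union: only the 21×8 cube at (-3, 6) is present, so the union is just that shape — area = 168.00 mm². So its area = 168.00 mm². Layer 38 is larger (186.00 vs 168.00 mm²).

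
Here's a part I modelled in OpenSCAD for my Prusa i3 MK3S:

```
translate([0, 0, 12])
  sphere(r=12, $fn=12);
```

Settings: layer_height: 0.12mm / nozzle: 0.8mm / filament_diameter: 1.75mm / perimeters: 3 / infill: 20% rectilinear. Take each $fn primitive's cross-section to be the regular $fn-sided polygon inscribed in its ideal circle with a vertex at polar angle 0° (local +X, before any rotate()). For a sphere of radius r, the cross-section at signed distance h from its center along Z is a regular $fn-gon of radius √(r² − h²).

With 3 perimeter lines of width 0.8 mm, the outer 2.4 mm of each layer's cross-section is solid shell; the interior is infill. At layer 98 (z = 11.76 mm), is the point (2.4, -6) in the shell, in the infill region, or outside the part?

infill

At z = 11.76 mm: the r=12 sphere contributes a regular 12-gon of circumradius √(12²−0.24²) = 11.998. Overall, the cross-section is a single solid region. The nearest boundary edge runs (-0.00, -12.00)→(6.00, -10.39); distance from the point to it = 5.17 mm. The point is inside the cross-section and 5.17 mm from the nearest boundary — more than the 2.4 mm shell width (3 × 0.8), so it's in the infill interior.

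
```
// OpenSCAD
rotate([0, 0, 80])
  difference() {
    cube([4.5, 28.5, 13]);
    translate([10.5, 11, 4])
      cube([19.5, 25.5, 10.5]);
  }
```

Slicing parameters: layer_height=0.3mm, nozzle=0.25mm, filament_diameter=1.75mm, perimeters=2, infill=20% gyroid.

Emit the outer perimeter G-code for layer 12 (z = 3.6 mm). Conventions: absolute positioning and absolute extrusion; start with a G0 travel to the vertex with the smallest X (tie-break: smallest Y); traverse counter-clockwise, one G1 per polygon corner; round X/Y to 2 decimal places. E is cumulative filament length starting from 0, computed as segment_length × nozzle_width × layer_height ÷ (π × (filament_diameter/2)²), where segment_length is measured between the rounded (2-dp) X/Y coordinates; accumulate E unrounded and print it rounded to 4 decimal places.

At z = 3.6 mm: the cube (footprint 4.5×28.5) is included at this height; the cube at (10.5, 11) does not reach this height (z outside [4, 14.5]); After the difference (first − rest): none of the subtracted shapes is present at this height, so the 4.5×28.5 cube is unchanged — 1 connected region; (whole slice rotated 80° about Z — lengths, areas and connectivity unchanged). The outline is a single polygon with 4 vertices. Extrusion per mm of travel: 0.25 × 0.3 / (π × 0.875²) = 0.031181. Accumulating E over each segment gives final E = 2.0580.

G0 X-28.07 Y4.95 Z3.60
G1 X0.00 Y0.00 E0.8888
G1 X0.78 Y4.43 E1.0290
G1 X-27.29 Y9.38 E1.9178
G1 X-28.07 Y4.95 E2.0580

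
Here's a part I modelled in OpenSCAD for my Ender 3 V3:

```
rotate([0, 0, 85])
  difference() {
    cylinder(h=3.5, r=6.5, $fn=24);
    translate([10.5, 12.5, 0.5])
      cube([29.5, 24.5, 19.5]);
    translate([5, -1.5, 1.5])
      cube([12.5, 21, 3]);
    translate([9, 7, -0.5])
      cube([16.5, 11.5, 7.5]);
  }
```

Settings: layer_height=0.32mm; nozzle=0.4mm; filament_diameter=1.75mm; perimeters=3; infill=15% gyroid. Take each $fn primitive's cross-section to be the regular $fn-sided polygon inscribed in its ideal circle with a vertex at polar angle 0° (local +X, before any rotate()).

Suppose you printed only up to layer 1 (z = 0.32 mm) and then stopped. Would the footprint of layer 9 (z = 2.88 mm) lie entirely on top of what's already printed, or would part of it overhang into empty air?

entirely on top

Compare the two slices. At z = 0.32: the r=6.5 cylinder gives a regular 24-gon of circumradius 6.5 (constant along its height) (area = (24/2)·6.500²·sin(360°/24) = 131.22 mm²); the cube at (10.5, 12.5) does not reach this height (z outside [0.5, 20]); the cube at (5, -1.5) is not intersected at this z (z outside [1.5, 4.5]); the cube at (9, 7) is present — its section is the full 16.5×11.5 rectangle (area 189.75 mm²); After the difference (first − rest): starting from the r=6.5 cylinder (131.22 mm²), the 16.5×11.5 cube at (9, 7) misses the remaining region (no effect) — area = 131.22 mm²; (rotated 85° about Z; rotation is an isometry so areas/perimeters/island counts are preserved). At z = 2.88: the r=6.5 cylinder gives a regular 24-gon of circumradius 6.5 (constant along its height) (area = (24/2)·6.500²·sin(360°/24) = 131.22 mm²); the cube at (10.5, 12.5) is present — its section is the full 29.5×24.5 rectangle (area 722.75 mm²); the cube at (5, -1.5) (footprint 12.5×21) is included at this height (area 262.50 mm²); the 16.5×11.5 cube at (9, 7) contributes its full rectangle (area 189.75 mm²); Taking the first minus the rest: starting from the r=6.5 cylinder (131.22 mm²), the 29.5×24.5 cube at (10.5, 12.5) misses the remaining region (no effect); the 12.5×21 cube at (5, -1.5) partially overlaps it — only the 6.19 mm² overlap (of its 262.50 mm²) is removed, clipping the outline; the 16.5×11.5 cube at (9, 7) misses the remaining region (no effect) — area = 125.03 mm²; (whole slice rotated 85° about Z — lengths, areas and connectivity unchanged). Checking containment: the cross-section at z = 2.88 is a subset of the cross-section at z = 0.32.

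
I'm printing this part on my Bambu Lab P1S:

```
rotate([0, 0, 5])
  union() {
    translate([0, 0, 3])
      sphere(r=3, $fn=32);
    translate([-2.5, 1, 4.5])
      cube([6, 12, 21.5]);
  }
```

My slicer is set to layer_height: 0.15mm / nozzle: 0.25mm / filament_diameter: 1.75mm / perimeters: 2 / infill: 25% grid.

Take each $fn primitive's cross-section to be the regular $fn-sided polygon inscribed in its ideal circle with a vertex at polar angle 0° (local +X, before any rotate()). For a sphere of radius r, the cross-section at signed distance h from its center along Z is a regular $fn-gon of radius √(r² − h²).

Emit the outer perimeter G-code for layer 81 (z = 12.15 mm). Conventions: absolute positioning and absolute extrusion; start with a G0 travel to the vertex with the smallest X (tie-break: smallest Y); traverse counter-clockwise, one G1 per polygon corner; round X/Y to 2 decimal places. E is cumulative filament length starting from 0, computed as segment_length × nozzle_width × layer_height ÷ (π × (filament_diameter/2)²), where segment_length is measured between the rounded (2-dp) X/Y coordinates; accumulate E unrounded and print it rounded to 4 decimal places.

G0 X-3.62 Y12.73 Z12.15
G1 X-2.58 Y0.78 E0.1870
G1 X3.40 Y1.30 E0.2806
G1 X2.35 Y13.26 E0.4678
G1 X-3.62 Y12.73 E0.5612

At z = 12.15 mm: the sphere is not intersected at this z (|z−center|=9.150 > r=3); the cube at (-2.5, 1) is present — its section is the full 6×12 rectangle; Combining (union): only the 6×12 cube at (-2.5, 1) is present, so the union is just that shape — 1 connected region; (whole slice rotated 5° about Z — lengths, areas and connectivity unchanged). The outline is a single polygon with 4 vertices. Extrusion per mm of travel: 0.25 × 0.15 / (π × 0.875²) = 0.015591. Accumulating E over each segment gives final E = 0.5612.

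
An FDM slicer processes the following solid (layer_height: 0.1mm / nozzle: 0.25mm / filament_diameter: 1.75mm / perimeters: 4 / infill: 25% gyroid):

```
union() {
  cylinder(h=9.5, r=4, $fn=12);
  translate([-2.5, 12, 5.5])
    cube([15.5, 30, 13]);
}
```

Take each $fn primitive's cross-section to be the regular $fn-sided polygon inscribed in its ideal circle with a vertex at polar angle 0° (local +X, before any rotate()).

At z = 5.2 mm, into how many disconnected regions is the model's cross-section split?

At z = 5.2 mm: the r=4 cylinder gives a regular 12-gon of circumradius 4 (constant along its height); the cube at (-2.5, 12) is not intersected at this z (z outside [5.5, 18.5]); Combining (union): only the r=4 cylinder is present, so the union is just that shape — 1 connected region. The result has 1 disconnected region.

1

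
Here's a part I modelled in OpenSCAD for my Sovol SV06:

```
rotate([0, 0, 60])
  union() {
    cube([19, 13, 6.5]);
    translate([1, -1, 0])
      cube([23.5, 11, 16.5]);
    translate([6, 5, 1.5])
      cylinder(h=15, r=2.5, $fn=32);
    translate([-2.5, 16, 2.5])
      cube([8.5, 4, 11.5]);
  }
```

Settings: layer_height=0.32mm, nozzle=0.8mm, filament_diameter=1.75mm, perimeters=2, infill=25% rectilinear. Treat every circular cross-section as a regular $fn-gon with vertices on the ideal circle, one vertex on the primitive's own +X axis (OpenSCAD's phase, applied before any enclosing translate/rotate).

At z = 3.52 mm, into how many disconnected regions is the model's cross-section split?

2

At z = 3.52 mm: the cube is present — its section is the full 19×13 rectangle; the cube at (1, -1) is present — its section is the full 23.5×11 rectangle; the r=2.5 cylinder at (6, 5) contributes a regular 32-gon of circumradius 2.5; the cube at (-2.5, 16) is present — its section is the full 8.5×4 rectangle; Combining (union): the regions partially overlap (shared area 199.51 mm²), so overlapping operands fuse into one piece — 2 connected regions; (rotated 60° about Z; rotation is an isometry so areas/perimeters/island counts are preserved). The result has 2 disconnected regions.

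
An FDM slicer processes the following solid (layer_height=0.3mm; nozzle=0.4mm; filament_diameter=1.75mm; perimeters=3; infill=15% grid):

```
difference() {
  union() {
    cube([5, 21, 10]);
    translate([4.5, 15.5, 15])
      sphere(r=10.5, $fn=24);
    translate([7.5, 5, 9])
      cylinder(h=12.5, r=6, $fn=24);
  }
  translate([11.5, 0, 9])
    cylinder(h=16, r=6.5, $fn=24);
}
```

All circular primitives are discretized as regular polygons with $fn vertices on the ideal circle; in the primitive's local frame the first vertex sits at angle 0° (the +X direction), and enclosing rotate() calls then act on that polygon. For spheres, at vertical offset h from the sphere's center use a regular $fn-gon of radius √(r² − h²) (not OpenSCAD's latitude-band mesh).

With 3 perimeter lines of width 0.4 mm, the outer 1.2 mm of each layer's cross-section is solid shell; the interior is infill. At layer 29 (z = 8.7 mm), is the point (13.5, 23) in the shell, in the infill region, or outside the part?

outside

At z = 8.7 mm: the cube is present — its section is the full 5×21 rectangle; the r=10.5 sphere at (4.5, 15.5) contributes a regular 24-gon of circumradius √(10.5²−6.3²) = 8.400; the cylinder at (7.5, 5) is not intersected at this z (z outside [9, 21.5]); Taking the union: the regions partially overlap (shared area 67.37 mm²), so overlapping operands fuse into one piece — 1 connected region; the cylinder at (11.5, 0) is absent (z outside [9, 25]); After the difference (first − rest): none of the subtracted shapes is present at this height, so the result so far is unchanged — 1 connected region. Overall, the cross-section is a single solid region. The nearest boundary edge runs (10.44, 21.44)→(11.77, 19.70); distance from the point to it = 3.38 mm. The point is not inside any of the regions above, so it lies outside the cross-section (3.38 mm from the nearest boundary).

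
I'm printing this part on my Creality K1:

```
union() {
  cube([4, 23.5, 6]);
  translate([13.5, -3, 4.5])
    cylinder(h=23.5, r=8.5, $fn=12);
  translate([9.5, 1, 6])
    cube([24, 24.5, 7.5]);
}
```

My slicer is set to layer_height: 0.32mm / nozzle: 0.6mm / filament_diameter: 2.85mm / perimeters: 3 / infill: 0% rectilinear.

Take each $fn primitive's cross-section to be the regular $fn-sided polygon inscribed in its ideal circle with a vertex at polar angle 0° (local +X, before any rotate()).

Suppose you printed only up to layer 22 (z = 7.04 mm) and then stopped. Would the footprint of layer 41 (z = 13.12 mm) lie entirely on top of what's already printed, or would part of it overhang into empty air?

Compare the two slices. At z = 7.04: the cube does not reach this height (z outside [0, 6]); the r=8.5 cylinder at (13.5, -3) contributes a regular 12-gon of circumradius 8.5 (area = (12/2)·8.500²·sin(360°/12) = 216.75 mm²); the 24×24.5 cube at (9.5, 1) contributes its full rectangle (area 588.00 mm²); Combining (union): the regions partially overlap — summed areas 804.75 mm² minus the doubly-counted overlap 38.19 mm² gives 766.56 mm² — area = 766.56 mm². At z = 13.12: the cube does not reach this height (z outside [0, 6]); the r=8.5 cylinder at (13.5, -3) contributes a regular 12-gon of circumradius 8.5 (area = (12/2)·8.500²·sin(360°/12) = 216.75 mm²); the cube at (9.5, 1) (footprint 24×24.5) is included at this height (area 588.00 mm²); Combining (union): the regions partially overlap — summed areas 804.75 mm² minus the doubly-counted overlap 38.19 mm² gives 766.56 mm² — area = 766.56 mm². Checking containment: the cross-section at z = 13.12 is a subset of the cross-section at z = 7.04.

entirely on top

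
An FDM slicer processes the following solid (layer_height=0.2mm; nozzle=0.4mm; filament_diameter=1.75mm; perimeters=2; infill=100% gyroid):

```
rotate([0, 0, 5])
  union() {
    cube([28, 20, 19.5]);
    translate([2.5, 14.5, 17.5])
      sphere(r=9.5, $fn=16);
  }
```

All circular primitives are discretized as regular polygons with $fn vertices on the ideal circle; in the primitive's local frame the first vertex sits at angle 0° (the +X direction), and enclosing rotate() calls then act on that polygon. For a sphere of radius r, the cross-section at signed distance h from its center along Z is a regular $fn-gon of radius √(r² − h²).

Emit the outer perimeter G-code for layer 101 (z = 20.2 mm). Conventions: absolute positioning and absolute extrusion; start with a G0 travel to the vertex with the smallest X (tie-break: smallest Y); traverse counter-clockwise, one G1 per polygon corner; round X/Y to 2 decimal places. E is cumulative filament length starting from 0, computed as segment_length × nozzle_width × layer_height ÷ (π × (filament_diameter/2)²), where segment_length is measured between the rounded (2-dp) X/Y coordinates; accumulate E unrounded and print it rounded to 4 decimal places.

At z = 20.2 mm: the cube does not reach this height (z outside [0, 19.5]); the r=9.5 sphere at (2.5, 14.5) contributes a regular 16-gon of circumradius √(9.5²−2.7²) = 9.108; Taking the union: only the r=9.5 sphere at (2.5, 14.5) is present, so the union is just that shape — 1 connected region; (rotated 5° about Z; rotation is an isometry so areas/perimeters/island counts are preserved). The outline is a single polygon with 16 vertices. Extrusion per mm of travel: 0.4 × 0.2 / (π × 0.875²) = 0.033260. Accumulating E over each segment gives final E = 1.8912.

G0 X-7.85 Y13.87 Z20.20
G1 X-6.85 Y10.46 E0.1182
G1 X-4.63 Y7.69 E0.2363
G1 X-1.51 Y5.98 E0.3546
G1 X2.02 Y5.59 E0.4727
G1 X5.43 Y6.58 E0.5908
G1 X8.20 Y8.81 E0.7091
G1 X9.91 Y11.92 E0.8271
G1 X10.30 Y15.46 E0.9456
G1 X9.31 Y18.87 E1.0637
G1 X7.08 Y21.64 E1.1820
G1 X3.97 Y23.35 E1.3000
G1 X0.43 Y23.74 E1.4185
G1 X-2.98 Y22.74 E1.5367
G1 X-5.75 Y20.52 E1.6547
G1 X-7.46 Y17.40 E1.7731
G1 X-7.85 Y13.87 E1.8912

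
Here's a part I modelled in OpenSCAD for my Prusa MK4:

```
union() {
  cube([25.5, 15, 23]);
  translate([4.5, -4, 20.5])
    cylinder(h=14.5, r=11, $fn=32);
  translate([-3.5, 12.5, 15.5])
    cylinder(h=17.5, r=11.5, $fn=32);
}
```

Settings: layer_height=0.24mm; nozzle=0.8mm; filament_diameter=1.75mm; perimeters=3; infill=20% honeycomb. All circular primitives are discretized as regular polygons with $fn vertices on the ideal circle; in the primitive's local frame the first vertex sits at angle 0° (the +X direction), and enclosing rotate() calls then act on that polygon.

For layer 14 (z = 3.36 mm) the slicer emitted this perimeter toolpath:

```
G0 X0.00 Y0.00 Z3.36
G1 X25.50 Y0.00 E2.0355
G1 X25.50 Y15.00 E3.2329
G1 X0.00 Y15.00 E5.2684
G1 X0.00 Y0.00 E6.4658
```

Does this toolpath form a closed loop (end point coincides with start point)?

Start point (G0): (0.00, 0.00). End point (last G1): the path returns to the start — closed.

yes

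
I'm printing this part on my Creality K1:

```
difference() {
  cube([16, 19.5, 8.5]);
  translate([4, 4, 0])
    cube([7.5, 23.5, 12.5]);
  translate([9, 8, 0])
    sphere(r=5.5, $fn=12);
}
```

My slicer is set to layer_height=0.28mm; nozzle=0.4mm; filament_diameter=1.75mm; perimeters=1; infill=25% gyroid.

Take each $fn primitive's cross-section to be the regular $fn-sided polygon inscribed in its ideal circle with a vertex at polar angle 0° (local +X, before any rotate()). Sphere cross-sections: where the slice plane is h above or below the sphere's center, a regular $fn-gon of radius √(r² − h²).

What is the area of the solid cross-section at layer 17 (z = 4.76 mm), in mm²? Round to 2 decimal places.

195.51 mm²

At z = 4.76 mm: the cube is present — its section is the full 16×19.5 rectangle (area 312.00 mm²); the 7.5×23.5 cube at (4, 4) contributes its full rectangle (area 176.25 mm²); the sphere at (9, 8): section is a regular 12-gon, circumradius = √(r²−h²) = √(5.5²−4.76²) = 2.755 (area = (12/2)·2.755²·sin(360°/12) = 22.78 mm²); After the difference (first − rest): starting from the 16×19.5 cube (312.00 mm²), the 7.5×23.5 cube at (4, 4) partially overlaps it — only the 116.25 mm² overlap (of its 176.25 mm²) is removed, clipping the outline; the r=5.5 sphere at (9, 8) partially overlaps it — only the 0.24 mm² overlap (of its 22.78 mm²) is removed, clipping the outline — area = 195.51 mm². Overall, the cross-section is a single solid region. Net area = 195.51 mm².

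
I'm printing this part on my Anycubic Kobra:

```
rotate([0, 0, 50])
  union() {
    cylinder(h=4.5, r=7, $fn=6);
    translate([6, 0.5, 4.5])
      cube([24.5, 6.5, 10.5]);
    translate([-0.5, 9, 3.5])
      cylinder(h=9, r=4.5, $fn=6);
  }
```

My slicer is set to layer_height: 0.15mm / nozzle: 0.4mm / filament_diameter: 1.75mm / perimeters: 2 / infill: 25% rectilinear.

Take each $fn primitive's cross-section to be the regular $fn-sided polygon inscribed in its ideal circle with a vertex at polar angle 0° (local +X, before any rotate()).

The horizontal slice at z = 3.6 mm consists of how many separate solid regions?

At z = 3.6 mm: the r=7 cylinder gives a regular 6-gon of circumradius 7 (constant along its height); the cube at (6, 0.5) does not reach this height (z outside [4.5, 15]); the cylinder at (-0.5, 9): section is a regular 6-gon, circumradius r=4.5; Combining (union): the regions partially overlap (shared area 4.85 mm²), so overlapping operands fuse into one piece — 1 connected region; (whole slice rotated 50° about Z — lengths, areas and connectivity unchanged). The result has 1 disconnected region.

1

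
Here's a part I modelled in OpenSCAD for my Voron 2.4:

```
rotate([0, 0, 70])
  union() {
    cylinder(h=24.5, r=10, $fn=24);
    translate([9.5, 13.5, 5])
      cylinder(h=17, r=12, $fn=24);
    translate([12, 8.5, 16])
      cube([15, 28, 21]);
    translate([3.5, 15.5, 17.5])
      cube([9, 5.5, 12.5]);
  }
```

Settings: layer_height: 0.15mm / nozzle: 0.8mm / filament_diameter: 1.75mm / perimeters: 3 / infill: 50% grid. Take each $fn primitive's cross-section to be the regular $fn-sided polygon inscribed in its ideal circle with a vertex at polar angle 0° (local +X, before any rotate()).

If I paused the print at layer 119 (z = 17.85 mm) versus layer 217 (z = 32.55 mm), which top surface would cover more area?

layer 119 (z = 17.85 mm)

Layer 119 (z = 17.85): the r=10 cylinder contributes a regular 24-gon of circumradius 10 (area = (24/2)·10.000²·sin(360°/24) = 310.58 mm²); the cylinder at (9.5, 13.5): section is a regular 24-gon, circumradius r=12 (area = (24/2)·12.000²·sin(360°/24) = 447.24 mm²); the cube at (12, 8.5) is present — its section is the full 15×28 rectangle (area 420.00 mm²); the cube at (3.5, 15.5) is present — its section is the full 9×5.5 rectangle (area 49.50 mm²); Merging all regions: the regions partially overlap — summed areas 1227.32 mm² minus the doubly-counted overlap 229.51 mm² gives 997.81 mm² — area = 997.81 mm²; (rotated 70° about Z; rotation is an isometry so areas/perimeters/island counts are preserved). So its area = 997.81 mm². Layer 217 (z = 32.55): the cylinder does not reach this height (z outside [0, 24.5]); the cylinder at (9.5, 13.5) is not intersected at this z (z outside [5, 22]); the 15×28 cube at (12, 8.5) contributes its full rectangle (area 420.00 mm²); the cube at (3.5, 15.5) is absent (z outside [17.5, 30]); Combining (union): only the 15×28 cube at (12, 8.5) is present, so the union is just that shape — area = 420.00 mm²; (rotated 70° about Z; rotation is an isometry so areas/perimeters/island counts are preserved). So its area = 420.00 mm². Layer 119 is larger (997.81 vs 420.00 mm²).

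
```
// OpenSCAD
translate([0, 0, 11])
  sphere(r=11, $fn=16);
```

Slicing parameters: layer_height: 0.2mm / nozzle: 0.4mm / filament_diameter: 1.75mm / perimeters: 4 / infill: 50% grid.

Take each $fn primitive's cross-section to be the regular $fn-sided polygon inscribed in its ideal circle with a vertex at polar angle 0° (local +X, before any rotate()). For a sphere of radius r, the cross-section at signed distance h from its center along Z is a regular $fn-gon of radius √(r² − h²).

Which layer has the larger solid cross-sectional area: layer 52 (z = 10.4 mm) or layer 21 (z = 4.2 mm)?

Layer 52 (z = 10.4): the r=11 sphere contributes a regular 16-gon of circumradius √(11²−0.6²) = 10.984 (area = (16/2)·10.984²·sin(360°/16) = 369.34 mm²). So its area = 369.34 mm². Layer 21 (z = 4.2): the sphere: section is a regular 16-gon, circumradius = √(r²−h²) = √(11²−6.8²) = 8.646 (area = (16/2)·8.646²·sin(360°/16) = 228.88 mm²). So its area = 228.88 mm². Layer 52 is larger (369.34 vs 228.88 mm²).

layer 52 (z = 10.4 mm)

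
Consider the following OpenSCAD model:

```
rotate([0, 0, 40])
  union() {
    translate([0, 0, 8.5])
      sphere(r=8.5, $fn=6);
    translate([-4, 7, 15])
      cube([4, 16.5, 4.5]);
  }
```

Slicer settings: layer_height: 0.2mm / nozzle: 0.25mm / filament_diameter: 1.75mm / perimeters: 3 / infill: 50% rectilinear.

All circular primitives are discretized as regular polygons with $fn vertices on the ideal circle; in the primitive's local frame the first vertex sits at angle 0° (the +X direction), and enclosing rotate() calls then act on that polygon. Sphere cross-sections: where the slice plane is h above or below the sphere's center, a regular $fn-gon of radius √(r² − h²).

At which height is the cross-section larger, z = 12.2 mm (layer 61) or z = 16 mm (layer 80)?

Layer 61 (z = 12.2): the r=8.5 sphere contributes a regular 6-gon of circumradius √(8.5²−3.7²) = 7.652 (area = (6/2)·7.652²·sin(360°/6) = 152.14 mm²); the cube at (-4, 7) does not reach this height (z outside [15, 19.5]); Combining (union): only the r=8.5 sphere is present, so the union is just that shape — area = 152.14 mm²; (whole slice rotated 40° about Z — lengths, areas and connectivity unchanged). So its area = 152.14 mm². Layer 80 (z = 16): the r=8.5 sphere contributes a regular 6-gon of circumradius √(8.5²−7.5²) = 4.000 (area = (6/2)·4.000²·sin(360°/6) = 41.57 mm²); the cube at (-4, 7) (footprint 4×16.5) is included at this height (area 66.00 mm²); Taking the union: the 2 present regions are separate (no shared area or edge), so areas and boundary lengths simply add and each stays a separate island — area = 107.57 mm²; (whole slice rotated 40° about Z — lengths, areas and connectivity unchanged). So its area = 107.57 mm². Layer 61 is larger (152.14 vs 107.57 mm²).

layer 61 (z = 12.2 mm)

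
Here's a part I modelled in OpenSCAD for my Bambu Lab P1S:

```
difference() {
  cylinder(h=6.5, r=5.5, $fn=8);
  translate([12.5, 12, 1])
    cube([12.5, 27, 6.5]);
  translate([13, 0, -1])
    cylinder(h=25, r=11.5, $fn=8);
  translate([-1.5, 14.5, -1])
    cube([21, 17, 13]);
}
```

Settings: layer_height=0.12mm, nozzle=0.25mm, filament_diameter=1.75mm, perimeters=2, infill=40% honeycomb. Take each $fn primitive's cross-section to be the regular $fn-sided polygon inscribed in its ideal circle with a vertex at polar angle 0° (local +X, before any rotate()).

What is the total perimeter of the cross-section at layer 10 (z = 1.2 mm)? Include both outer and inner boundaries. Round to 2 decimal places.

At z = 1.2 mm: the r=5.5 cylinder contributes a regular 8-gon of circumradius 5.5 (perimeter = 2·8·5.500·sin(180°/8) = 33.68 mm); the cube at (12.5, 12) is present — its section is the full 12.5×27 rectangle (perimeter 79.00 mm); the r=11.5 cylinder at (13, 0) gives a regular 8-gon of circumradius 11.5 (constant along its height) (perimeter = 2·8·11.500·sin(180°/8) = 70.41 mm); the cube at (-1.5, 14.5) is present — its section is the full 21×17 rectangle (perimeter 76.00 mm); Taking the first minus the rest: starting from the r=5.5 cylinder, the 12.5×27 cube at (12.5, 12) misses the remaining region (no effect); the r=11.5 cylinder at (13, 0) partially overlaps it — only the 18.80 mm² overlap (of its 374.06 mm²) is removed, clipping the outline; the 21×17 cube at (-1.5, 14.5) misses the remaining region (no effect) — boundary = 32.83 mm. Overall, the cross-section is a single solid region. Total boundary length (outer) = 32.83 mm.

32.83 mm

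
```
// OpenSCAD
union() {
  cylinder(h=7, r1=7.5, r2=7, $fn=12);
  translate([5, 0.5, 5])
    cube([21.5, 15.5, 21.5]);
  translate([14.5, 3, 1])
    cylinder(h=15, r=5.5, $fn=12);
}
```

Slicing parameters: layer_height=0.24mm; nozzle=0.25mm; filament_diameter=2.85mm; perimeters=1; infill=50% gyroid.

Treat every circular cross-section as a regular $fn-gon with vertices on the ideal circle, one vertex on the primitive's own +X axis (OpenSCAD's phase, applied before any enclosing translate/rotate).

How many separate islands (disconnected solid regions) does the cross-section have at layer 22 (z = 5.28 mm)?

At z = 5.28 mm: the cone: at t=0.754 of its height the radius interpolates to r₁+(r₂−r₁)t = 7.123, giving a regular 12-gon of that circumradius; the cube at (5, 0.5) is present — its section is the full 21.5×15.5 rectangle; the cylinder at (14.5, 3): section is a regular 12-gon, circumradius r=5.5; Combining (union): the regions partially overlap (shared area 76.72 mm²), so overlapping operands fuse into one piece — 1 connected region. Overall, the cross-section is a single solid region. Island count = 1.

1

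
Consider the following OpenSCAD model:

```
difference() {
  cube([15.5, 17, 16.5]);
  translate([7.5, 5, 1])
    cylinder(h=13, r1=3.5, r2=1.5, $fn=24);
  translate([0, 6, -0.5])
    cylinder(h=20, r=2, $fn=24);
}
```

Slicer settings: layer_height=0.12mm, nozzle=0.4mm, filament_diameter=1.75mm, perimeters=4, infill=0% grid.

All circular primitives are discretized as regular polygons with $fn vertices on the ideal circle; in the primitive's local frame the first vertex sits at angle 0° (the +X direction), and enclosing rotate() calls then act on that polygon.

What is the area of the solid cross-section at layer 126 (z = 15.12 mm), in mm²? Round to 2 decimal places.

At z = 15.12 mm: the cube is present — its section is the full 15.5×17 rectangle (area 263.50 mm²); the cone at (7.5, 5) is not intersected at this z (z outside [1, 14]); the r=2 cylinder at (0, 6) gives a regular 24-gon of circumradius 2 (constant along its height) (area = (24/2)·2.000²·sin(360°/24) = 12.42 mm²); Subtracting the remaining from the first: starting from the 15.5×17 cube (263.50 mm²), the r=2 cylinder at (0, 6) partially overlaps it — only the 6.21 mm² overlap (of its 12.42 mm²) is removed, clipping the outline — area = 257.29 mm². Overall, the cross-section is a single solid region. Net area = 257.29 mm².

257.29 mm²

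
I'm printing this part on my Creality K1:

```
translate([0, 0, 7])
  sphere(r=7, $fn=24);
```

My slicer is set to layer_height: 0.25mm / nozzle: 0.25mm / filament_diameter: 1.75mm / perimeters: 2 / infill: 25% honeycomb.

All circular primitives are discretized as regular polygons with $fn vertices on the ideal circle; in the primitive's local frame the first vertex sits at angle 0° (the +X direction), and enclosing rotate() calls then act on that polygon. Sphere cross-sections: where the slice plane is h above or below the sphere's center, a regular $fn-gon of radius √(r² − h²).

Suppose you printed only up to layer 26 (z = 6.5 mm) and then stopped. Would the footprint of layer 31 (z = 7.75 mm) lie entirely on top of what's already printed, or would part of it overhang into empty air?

entirely on top

Compare the two slices. At z = 6.5: the sphere: section is a regular 24-gon, circumradius = √(r²−h²) = √(7²−0.5²) = 6.982 (area = (24/2)·6.982²·sin(360°/24) = 151.41 mm²). At z = 7.75: the r=7 sphere contributes a regular 24-gon of circumradius √(7²−0.75²) = 6.960 (area = (24/2)·6.960²·sin(360°/24) = 150.44 mm²). Checking containment: the cross-section at z = 7.75 is a subset of the cross-section at z = 6.5.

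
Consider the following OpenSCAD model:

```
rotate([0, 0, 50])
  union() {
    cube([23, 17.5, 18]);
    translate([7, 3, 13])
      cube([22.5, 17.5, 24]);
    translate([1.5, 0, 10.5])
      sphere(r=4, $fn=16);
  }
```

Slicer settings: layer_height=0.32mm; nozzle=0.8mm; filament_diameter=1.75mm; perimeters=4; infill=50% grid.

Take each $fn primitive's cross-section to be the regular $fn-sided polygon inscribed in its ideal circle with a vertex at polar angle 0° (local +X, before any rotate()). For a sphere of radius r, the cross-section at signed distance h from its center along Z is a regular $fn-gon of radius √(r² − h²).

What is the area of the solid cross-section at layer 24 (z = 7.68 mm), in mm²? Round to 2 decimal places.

416.99 mm²

At z = 7.68 mm: the cube (footprint 23×17.5) is included at this height (area 402.50 mm²); the cube at (7, 3) does not reach this height (z outside [13, 37]); the r=4 sphere at (1.5, 0) slices to a regular 16-gon of circumradius 2.837 (√(r²−h²) with h=2.82 from center) (area = (16/2)·2.837²·sin(360°/16) = 24.64 mm²); Taking the union: the regions partially overlap — summed areas 427.14 mm² minus the doubly-counted overlap 10.15 mm² gives 416.99 mm² — area = 416.99 mm²; (rotated 50° about Z; rotation is an isometry so areas/perimeters/island counts are preserved). Overall, the cross-section is a single solid region. Net area = 416.99 mm².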